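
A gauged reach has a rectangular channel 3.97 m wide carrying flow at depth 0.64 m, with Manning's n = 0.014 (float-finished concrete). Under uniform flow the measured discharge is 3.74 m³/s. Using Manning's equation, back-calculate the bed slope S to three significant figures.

A = b·y = 3.97 × 0.64 = 2.541 m²
P = b + 2y = 3.97 + 2×0.64 = 5.250 m
R = A/P = 2.541/5.250 = 0.4840 m
S = (Q·n / (1·A·R^(2/3)))² = (3.74×0.014 / (1×2.541×0.6164))² = 0.001118

0.00112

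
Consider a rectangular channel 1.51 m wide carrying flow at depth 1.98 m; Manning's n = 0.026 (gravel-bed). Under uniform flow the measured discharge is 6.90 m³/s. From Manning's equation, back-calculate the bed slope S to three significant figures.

A = b·y = 1.51 × 1.98 = 2.990 m²
P = b + 2y = 1.51 + 2×1.98 = 5.470 m
R = A/P = 2.990/5.470 = 0.5466 m
S = (Q·n / (1·A·R^(2/3)))² = (6.90×0.026 / (1×2.990×0.6685))² = 0.008057

0.00806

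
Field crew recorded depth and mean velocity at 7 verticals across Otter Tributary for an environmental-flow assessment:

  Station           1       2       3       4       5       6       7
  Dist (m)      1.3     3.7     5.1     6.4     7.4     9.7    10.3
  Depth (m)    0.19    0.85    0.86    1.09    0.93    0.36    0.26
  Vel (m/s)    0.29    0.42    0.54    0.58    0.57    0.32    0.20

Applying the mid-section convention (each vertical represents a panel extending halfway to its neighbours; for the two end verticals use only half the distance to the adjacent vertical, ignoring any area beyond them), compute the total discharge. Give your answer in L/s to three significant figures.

w_1 = (3.7 − 1.3)/2 = 1.2 m; q_1 = 0.29 × 0.19 × 1.2 = 0.06612 m³/s
w_2 = (5.1 − 1.3)/2 = 1.9 m; q_2 = 0.42 × 0.85 × 1.9 = 0.6783 m³/s
w_3 = (6.4 − 3.7)/2 = 1.35 m; q_3 = 0.54 × 0.86 × 1.35 = 0.6269 m³/s
w_4 = (7.4 − 5.1)/2 = 1.15 m; q_4 = 0.58 × 1.09 × 1.15 = 0.7270 m³/s
w_5 = (9.7 − 6.4)/2 = 1.65 m; q_5 = 0.57 × 0.93 × 1.65 = 0.8747 m³/s
w_6 = (10.3 − 7.4)/2 = 1.45 m; q_6 = 0.32 × 0.36 × 1.45 = 0.1670 m³/s
w_7 = (10.3 − 9.7)/2 = 0.3 m; q_7 = 0.20 × 0.26 × 0.3 = 0.01560 m³/s
Q = Σ qᵢ = 3.156 m³/s
= 3.156 × 1000 = 3156 L/s

3160 L/s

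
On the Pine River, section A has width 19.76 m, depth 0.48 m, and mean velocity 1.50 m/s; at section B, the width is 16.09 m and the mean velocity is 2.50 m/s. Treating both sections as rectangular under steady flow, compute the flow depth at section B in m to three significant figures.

0.354 m

Q = A₁V₁ = (19.76×0.48) × 1.50 = 14.23 m³/s
d₂ = Q/(b₂ V₂) = 14.23/(16.09×2.50) = 0.3537 m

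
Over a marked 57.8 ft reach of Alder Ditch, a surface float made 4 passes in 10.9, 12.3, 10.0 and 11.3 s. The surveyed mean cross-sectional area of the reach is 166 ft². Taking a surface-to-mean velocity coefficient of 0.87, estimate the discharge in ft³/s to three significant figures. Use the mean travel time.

t̄ = (10.9 + 12.3 + 10.0 + 11.3) / 4 = 11.125 s
v_surface = L / t̄ = 57.8 / 11.125 = 5.196 ft/s
v_mean = 0.87 × 5.196 = 4.520 ft/s
Q = A × v_mean = 166 × 4.520 = 750.3 ft³/s

750 ft³/s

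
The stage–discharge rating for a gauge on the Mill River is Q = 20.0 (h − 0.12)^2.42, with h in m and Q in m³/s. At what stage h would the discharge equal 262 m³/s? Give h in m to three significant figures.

3.02 m

h − h₀ = (Q/C)^(1/b) = (262/20.0)^(1/2.42) = 2.895 m
h = 0.12 + 2.895 = 3.015 m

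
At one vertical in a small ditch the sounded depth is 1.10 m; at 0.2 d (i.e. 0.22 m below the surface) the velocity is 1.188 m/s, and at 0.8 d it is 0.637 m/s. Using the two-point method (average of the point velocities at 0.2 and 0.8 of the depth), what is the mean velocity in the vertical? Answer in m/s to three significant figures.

v̄ = (1.188 + 0.637) / 2 = 0.9125 m/s

0.913 m/s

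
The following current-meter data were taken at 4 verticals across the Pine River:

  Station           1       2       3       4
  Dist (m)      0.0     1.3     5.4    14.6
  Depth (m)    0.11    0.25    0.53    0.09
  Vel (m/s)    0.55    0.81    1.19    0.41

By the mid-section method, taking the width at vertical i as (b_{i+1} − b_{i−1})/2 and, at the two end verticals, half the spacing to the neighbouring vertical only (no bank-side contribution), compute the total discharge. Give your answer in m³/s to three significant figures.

4.95 m³/s

w_1 = (1.3 − 0.0)/2 = 0.65 m; q_1 = 0.55 × 0.11 × 0.65 = 0.03933 m³/s
w_2 = (5.4 − 0.0)/2 = 2.7 m; q_2 = 0.81 × 0.25 × 2.7 = 0.5468 m³/s
w_3 = (14.6 − 1.3)/2 = 6.65 m; q_3 = 1.19 × 0.53 × 6.65 = 4.194 m³/s
w_4 = (14.6 − 5.4)/2 = 4.6 m; q_4 = 0.41 × 0.09 × 4.6 = 0.1697 m³/s
Q = Σ qᵢ = 4.950 m³/s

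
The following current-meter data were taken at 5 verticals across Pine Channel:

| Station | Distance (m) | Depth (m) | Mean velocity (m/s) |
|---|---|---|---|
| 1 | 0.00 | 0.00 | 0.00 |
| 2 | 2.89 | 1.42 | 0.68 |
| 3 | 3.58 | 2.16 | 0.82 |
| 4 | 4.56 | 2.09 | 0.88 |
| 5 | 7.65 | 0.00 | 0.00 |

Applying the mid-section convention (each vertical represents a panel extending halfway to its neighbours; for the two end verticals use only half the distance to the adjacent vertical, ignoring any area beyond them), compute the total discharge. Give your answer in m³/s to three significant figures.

6.95 m³/s

w_2 = (3.58 − 0.00)/2 = 1.79 m; q_2 = 0.68 × 1.42 × 1.79 = 1.728 m³/s
w_3 = (4.56 − 2.89)/2 = 0.835 m; q_3 = 0.82 × 2.16 × 0.835 = 1.479 m³/s
w_4 = (7.65 − 3.58)/2 = 2.035 m; q_4 = 0.88 × 2.09 × 2.035 = 3.743 m³/s
Stations 1, 5 contribute zero (depth or velocity is 0).
Q = Σ qᵢ = 6.950 m³/s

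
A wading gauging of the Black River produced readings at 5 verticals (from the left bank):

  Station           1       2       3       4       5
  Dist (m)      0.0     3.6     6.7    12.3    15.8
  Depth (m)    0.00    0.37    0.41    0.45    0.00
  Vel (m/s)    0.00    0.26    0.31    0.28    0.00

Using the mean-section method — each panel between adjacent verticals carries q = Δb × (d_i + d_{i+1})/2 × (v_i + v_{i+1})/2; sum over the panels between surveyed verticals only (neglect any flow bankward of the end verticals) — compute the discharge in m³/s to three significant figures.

Panel 1-2: Δb = 3.6 m, d̄ = (0.00+0.37)/2 = 0.185, v̄ = (0.00+0.26)/2 = 0.13 → q = 3.6×0.185×0.13 = 0.08658 m³/s
Panel 2-3: Δb = 3.1 m, d̄ = (0.37+0.41)/2 = 0.39, v̄ = (0.26+0.31)/2 = 0.285 → q = 3.1×0.39×0.285 = 0.3446 m³/s
Panel 3-4: Δb = 5.6 m, d̄ = (0.41+0.45)/2 = 0.43, v̄ = (0.31+0.28)/2 = 0.295 → q = 5.6×0.43×0.295 = 0.7104 m³/s
Panel 4-5: Δb = 3.5 m, d̄ = (0.45+0.00)/2 = 0.225, v̄ = (0.28+0.00)/2 = 0.14 → q = 3.5×0.225×0.14 = 0.1103 m³/s
Q = Σ q = 1.252 m³/s

1.25 m³/s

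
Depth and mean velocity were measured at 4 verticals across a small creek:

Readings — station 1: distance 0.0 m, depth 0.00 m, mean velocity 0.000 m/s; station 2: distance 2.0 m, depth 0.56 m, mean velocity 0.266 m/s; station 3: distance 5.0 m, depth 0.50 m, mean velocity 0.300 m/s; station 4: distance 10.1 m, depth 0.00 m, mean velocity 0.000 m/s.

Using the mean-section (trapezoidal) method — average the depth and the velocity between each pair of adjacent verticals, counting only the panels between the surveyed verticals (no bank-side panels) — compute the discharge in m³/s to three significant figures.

0.716 m³/s

Panel 1-2: Δb = 2 m, d̄ = (0.00+0.56)/2 = 0.28, v̄ = (0.000+0.266)/2 = 0.133 → q = 2×0.28×0.133 = 0.07448 m³/s
Panel 2-3: Δb = 3 m, d̄ = (0.56+0.50)/2 = 0.53, v̄ = (0.266+0.300)/2 = 0.283 → q = 3×0.53×0.283 = 0.4500 m³/s
Panel 3-4: Δb = 5.1 m, d̄ = (0.50+0.00)/2 = 0.25, v̄ = (0.300+0.000)/2 = 0.15 → q = 5.1×0.25×0.15 = 0.1913 m³/s
Q = Σ q = 0.7157 m³/s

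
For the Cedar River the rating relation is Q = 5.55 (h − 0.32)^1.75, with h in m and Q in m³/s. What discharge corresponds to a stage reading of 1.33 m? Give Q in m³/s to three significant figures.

5.65 m³/s

Q = 5.55 × (1.33 − 0.32)^1.75 = 5.55 × 1.01^1.75 = 5.647 m³/s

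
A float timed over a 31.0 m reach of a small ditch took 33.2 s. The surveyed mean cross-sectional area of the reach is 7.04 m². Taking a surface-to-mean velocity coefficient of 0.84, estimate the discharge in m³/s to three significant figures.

v_surface = L / t̄ = 31.0 / 33.2 = 0.9337 m/s
v_mean = 0.84 × 0.9337 = 0.7843 m/s
Q = A × v_mean = 7.04 × 0.7843 = 5.522 m³/s

5.52 m³/s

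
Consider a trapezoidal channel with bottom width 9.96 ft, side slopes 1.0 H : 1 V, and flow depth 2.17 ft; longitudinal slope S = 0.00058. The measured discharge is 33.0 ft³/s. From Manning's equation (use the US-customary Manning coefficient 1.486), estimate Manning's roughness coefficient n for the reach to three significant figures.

0.0396

A = (b + z·y)·y = (9.96 + 1.0×2.17)×2.17 = 26.32 ft²
P = b + 2y√(1+z²) = 9.96 + 2×2.17×√(1+1.0²) = 16.10 ft
R = A/P = 26.32/16.10 = 1.635 ft
n = (1.486/Q)·A·R^(2/3)·S^(1/2) = (1.486/33.0) × 26.32 × 1.388 × 0.02408 = 0.03962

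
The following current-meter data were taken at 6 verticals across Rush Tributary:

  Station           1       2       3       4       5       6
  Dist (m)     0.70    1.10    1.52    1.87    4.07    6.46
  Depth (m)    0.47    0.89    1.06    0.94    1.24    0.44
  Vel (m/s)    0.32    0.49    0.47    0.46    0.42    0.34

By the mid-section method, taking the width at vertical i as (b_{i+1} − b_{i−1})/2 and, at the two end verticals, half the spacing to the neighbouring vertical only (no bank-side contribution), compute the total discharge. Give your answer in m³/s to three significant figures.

2.33 m³/s

w_1 = (1.10 − 0.70)/2 = 0.2 m; q_1 = 0.32 × 0.47 × 0.2 = 0.03008 m³/s
w_2 = (1.52 − 0.70)/2 = 0.41 m; q_2 = 0.49 × 0.89 × 0.41 = 0.1788 m³/s
w_3 = (1.87 − 1.10)/2 = 0.385 m; q_3 = 0.47 × 1.06 × 0.385 = 0.1918 m³/s
w_4 = (4.07 − 1.52)/2 = 1.275 m; q_4 = 0.46 × 0.94 × 1.275 = 0.5513 m³/s
w_5 = (6.46 − 1.87)/2 = 2.295 m; q_5 = 0.42 × 1.24 × 2.295 = 1.195 m³/s
w_6 = (6.46 − 4.07)/2 = 1.195 m; q_6 = 0.34 × 0.44 × 1.195 = 0.1788 m³/s
Q = Σ qᵢ = 2.326 m³/s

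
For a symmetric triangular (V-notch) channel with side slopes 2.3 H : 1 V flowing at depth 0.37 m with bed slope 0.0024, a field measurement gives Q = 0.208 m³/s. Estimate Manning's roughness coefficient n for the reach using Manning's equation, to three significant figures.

A = z·y² = 2.3×0.37² = 0.3149 m²
P = 2y√(1+z²) = 2×0.37×√(1+2.3²) = 1.856 m
R = A/P = 0.3149/1.856 = 0.1697 m
n = (1/Q)·A·R^(2/3)·S^(1/2) = (1/0.208) × 0.3149 × 0.3065 × 0.04899 = 0.02273

0.0227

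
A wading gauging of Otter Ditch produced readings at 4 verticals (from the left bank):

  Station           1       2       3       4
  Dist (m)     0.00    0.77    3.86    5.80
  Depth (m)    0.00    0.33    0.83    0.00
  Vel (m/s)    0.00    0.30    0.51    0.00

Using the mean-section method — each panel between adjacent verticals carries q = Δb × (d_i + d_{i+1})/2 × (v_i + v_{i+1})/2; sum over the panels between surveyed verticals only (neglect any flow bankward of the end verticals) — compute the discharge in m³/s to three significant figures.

0.950 m³/s

Panel 1-2: Δb = 0.77 m, d̄ = (0.00+0.33)/2 = 0.165, v̄ = (0.00+0.30)/2 = 0.15 → q = 0.77×0.165×0.15 = 0.01906 m³/s
Panel 2-3: Δb = 3.09 m, d̄ = (0.33+0.83)/2 = 0.58, v̄ = (0.30+0.51)/2 = 0.405 → q = 3.09×0.58×0.405 = 0.7258 m³/s
Panel 3-4: Δb = 1.94 m, d̄ = (0.83+0.00)/2 = 0.415, v̄ = (0.51+0.00)/2 = 0.255 → q = 1.94×0.415×0.255 = 0.2053 m³/s
Q = Σ q = 0.9502 m³/s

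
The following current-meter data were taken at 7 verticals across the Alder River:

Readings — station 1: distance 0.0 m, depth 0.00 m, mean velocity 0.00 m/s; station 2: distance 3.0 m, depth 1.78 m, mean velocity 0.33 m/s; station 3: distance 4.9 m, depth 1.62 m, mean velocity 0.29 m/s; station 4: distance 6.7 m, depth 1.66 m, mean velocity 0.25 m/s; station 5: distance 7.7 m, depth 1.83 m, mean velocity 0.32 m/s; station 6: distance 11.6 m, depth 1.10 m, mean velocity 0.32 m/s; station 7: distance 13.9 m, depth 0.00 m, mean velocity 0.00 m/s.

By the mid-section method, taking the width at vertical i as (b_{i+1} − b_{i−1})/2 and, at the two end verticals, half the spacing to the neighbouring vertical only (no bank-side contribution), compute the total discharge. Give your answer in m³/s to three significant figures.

w_2 = (4.9 − 0.0)/2 = 2.45 m; q_2 = 0.33 × 1.78 × 2.45 = 1.439 m³/s
w_3 = (6.7 − 3.0)/2 = 1.85 m; q_3 = 0.29 × 1.62 × 1.85 = 0.8691 m³/s
w_4 = (7.7 − 4.9)/2 = 1.4 m; q_4 = 0.25 × 1.66 × 1.4 = 0.5810 m³/s
w_5 = (11.6 − 6.7)/2 = 2.45 m; q_5 = 0.32 × 1.83 × 2.45 = 1.435 m³/s
w_6 = (13.9 − 7.7)/2 = 3.1 m; q_6 = 0.32 × 1.10 × 3.1 = 1.091 m³/s
Stations 1, 7 contribute zero (depth or velocity is 0).
Q = Σ qᵢ = 5.415 m³/s

5.42 m³/s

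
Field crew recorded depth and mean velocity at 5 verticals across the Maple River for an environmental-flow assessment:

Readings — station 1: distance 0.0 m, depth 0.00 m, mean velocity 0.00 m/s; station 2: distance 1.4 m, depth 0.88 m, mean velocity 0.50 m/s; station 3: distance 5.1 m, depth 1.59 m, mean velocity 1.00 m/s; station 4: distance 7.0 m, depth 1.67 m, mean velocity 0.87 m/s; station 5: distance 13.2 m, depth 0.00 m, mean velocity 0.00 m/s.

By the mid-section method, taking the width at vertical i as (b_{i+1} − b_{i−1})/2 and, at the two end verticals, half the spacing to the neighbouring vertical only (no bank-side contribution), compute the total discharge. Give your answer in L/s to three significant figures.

w_2 = (5.1 − 0.0)/2 = 2.55 m; q_2 = 0.50 × 0.88 × 2.55 = 1.122 m³/s
w_3 = (7.0 − 1.4)/2 = 2.8 m; q_3 = 1.00 × 1.59 × 2.8 = 4.452 m³/s
w_4 = (13.2 − 5.1)/2 = 4.05 m; q_4 = 0.87 × 1.67 × 4.05 = 5.884 m³/s
Stations 1, 5 contribute zero (depth or velocity is 0).
Q = Σ qᵢ = 11.46 m³/s
= 11.46 × 1000 = 11460 L/s

11500 L/s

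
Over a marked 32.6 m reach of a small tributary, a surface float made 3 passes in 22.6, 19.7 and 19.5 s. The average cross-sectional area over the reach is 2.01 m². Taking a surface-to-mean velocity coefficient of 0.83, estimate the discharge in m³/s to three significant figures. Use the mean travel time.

t̄ = (22.6 + 19.7 + 19.5) / 3 = 20.6 s
v_surface = L / t̄ = 32.6 / 20.6 = 1.583 m/s
v_mean = 0.83 × 1.583 = 1.313 m/s
Q = A × v_mean = 2.01 × 1.313 = 2.640 m³/s

2.64 m³/s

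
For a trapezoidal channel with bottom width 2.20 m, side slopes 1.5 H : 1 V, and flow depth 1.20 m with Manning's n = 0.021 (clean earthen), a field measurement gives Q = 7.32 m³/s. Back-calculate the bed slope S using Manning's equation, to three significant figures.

A = (b + z·y)·y = (2.20 + 1.5×1.20)×1.20 = 4.800 m²
P = b + 2y√(1+z²) = 2.20 + 2×1.20×√(1+1.5²) = 6.527 m
R = A/P = 4.800/6.527 = 0.7354 m
S = (Q·n / (1·A·R^(2/3)))² = (7.32×0.021 / (1×4.800×0.8148))² = 0.001545

0.00154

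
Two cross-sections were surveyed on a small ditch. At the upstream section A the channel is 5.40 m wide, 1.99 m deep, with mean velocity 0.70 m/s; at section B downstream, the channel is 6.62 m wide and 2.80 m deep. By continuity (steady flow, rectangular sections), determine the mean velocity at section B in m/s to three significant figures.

0.406 m/s

Q = A₁V₁ = (5.40×1.99) × 0.70 = 7.522 m³/s
A₂ = 6.62 × 2.80 = 18.54 m²
V₂ = Q/A₂ = 7.522/18.54 = 0.4058 m/s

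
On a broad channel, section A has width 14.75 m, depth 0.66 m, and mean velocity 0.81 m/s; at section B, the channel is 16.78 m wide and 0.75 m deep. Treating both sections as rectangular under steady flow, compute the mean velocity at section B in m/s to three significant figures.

Q = A₁V₁ = (14.75×0.66) × 0.81 = 7.885 m³/s
A₂ = 16.78 × 0.75 = 12.59 m²
V₂ = Q/A₂ = 7.885/12.59 = 0.6266 m/s

0.627 m/s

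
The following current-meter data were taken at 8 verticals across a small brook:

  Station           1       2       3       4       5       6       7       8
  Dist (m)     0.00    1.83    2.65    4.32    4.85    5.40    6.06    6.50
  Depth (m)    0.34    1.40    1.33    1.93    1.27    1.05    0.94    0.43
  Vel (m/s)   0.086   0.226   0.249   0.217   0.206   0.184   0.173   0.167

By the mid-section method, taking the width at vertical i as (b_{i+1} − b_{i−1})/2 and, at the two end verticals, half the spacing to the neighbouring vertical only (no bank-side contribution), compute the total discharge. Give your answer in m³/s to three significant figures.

1.68 m³/s

w_1 = (1.83 − 0.00)/2 = 0.915 m; q_1 = 0.086 × 0.34 × 0.915 = 0.02675 m³/s
w_2 = (2.65 − 0.00)/2 = 1.325 m; q_2 = 0.226 × 1.40 × 1.325 = 0.4192 m³/s
w_3 = (4.32 − 1.83)/2 = 1.245 m; q_3 = 0.249 × 1.33 × 1.245 = 0.4123 m³/s
w_4 = (4.85 − 2.65)/2 = 1.1 m; q_4 = 0.217 × 1.93 × 1.1 = 0.4607 m³/s
w_5 = (5.40 − 4.32)/2 = 0.54 m; q_5 = 0.206 × 1.27 × 0.54 = 0.1413 m³/s
w_6 = (6.06 − 4.85)/2 = 0.605 m; q_6 = 0.184 × 1.05 × 0.605 = 0.1169 m³/s
w_7 = (6.50 − 5.40)/2 = 0.55 m; q_7 = 0.173 × 0.94 × 0.55 = 0.08944 m³/s
w_8 = (6.50 − 6.06)/2 = 0.22 m; q_8 = 0.167 × 0.43 × 0.22 = 0.01580 m³/s
Q = Σ qᵢ = 1.682 m³/s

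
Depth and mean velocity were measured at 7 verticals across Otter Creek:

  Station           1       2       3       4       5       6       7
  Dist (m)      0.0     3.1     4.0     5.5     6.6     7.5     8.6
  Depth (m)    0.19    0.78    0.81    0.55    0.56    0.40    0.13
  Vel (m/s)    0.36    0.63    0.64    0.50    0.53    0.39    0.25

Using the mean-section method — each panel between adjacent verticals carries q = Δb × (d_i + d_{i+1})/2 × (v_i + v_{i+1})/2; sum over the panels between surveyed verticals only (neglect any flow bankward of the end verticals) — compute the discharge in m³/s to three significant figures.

Panel 1-2: Δb = 3.1 m, d̄ = (0.19+0.78)/2 = 0.485, v̄ = (0.36+0.63)/2 = 0.495 → q = 3.1×0.485×0.495 = 0.7442 m³/s
Panel 2-3: Δb = 0.9 m, d̄ = (0.78+0.81)/2 = 0.795, v̄ = (0.63+0.64)/2 = 0.635 → q = 0.9×0.795×0.635 = 0.4543 m³/s
Panel 3-4: Δb = 1.5 m, d̄ = (0.81+0.55)/2 = 0.68, v̄ = (0.64+0.50)/2 = 0.57 → q = 1.5×0.68×0.57 = 0.5814 m³/s
Panel 4-5: Δb = 1.1 m, d̄ = (0.55+0.56)/2 = 0.555, v̄ = (0.50+0.53)/2 = 0.515 → q = 1.1×0.555×0.515 = 0.3144 m³/s
Panel 5-6: Δb = 0.9 m, d̄ = (0.56+0.40)/2 = 0.48, v̄ = (0.53+0.39)/2 = 0.46 → q = 0.9×0.48×0.46 = 0.1987 m³/s
Panel 6-7: Δb = 1.1 m, d̄ = (0.40+0.13)/2 = 0.265, v̄ = (0.39+0.25)/2 = 0.32 → q = 1.1×0.265×0.32 = 0.09328 m³/s
Q = Σ q = 2.386 m³/s

2.39 m³/s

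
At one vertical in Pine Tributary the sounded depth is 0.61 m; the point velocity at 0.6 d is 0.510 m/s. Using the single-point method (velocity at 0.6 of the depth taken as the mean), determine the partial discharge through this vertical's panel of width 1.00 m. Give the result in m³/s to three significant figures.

0.311 m³/s

v̄ = v₀.₆ = 0.510 m/s
q = v̄ × d × w = 0.5100 × 0.61 × 1.00 = 0.3111 m³/s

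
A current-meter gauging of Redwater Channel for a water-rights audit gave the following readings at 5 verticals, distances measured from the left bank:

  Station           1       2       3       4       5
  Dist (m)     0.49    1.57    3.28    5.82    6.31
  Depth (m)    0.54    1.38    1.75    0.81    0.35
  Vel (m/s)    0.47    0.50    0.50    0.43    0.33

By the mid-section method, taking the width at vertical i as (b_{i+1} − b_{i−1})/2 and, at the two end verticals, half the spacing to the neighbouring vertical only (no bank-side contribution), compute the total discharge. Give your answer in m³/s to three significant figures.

w_1 = (1.57 − 0.49)/2 = 0.54 m; q_1 = 0.47 × 0.54 × 0.54 = 0.1371 m³/s
w_2 = (3.28 − 0.49)/2 = 1.395 m; q_2 = 0.50 × 1.38 × 1.395 = 0.9626 m³/s
w_3 = (5.82 − 1.57)/2 = 2.125 m; q_3 = 0.50 × 1.75 × 2.125 = 1.859 m³/s
w_4 = (6.31 − 3.28)/2 = 1.515 m; q_4 = 0.43 × 0.81 × 1.515 = 0.5277 m³/s
w_5 = (6.31 − 5.82)/2 = 0.245 m; q_5 = 0.33 × 0.35 × 0.245 = 0.02830 m³/s
Q = Σ qᵢ = 3.515 m³/s

3.51 m³/s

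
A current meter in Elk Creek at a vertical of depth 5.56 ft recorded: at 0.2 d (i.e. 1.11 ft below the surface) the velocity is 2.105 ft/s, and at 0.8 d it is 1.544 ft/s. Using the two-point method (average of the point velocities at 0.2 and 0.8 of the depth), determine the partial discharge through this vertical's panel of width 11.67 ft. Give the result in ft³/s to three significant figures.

118 ft³/s

v̄ = (2.105 + 1.544) / 2 = 1.825 ft/s
q = v̄ × d × w = 1.825 × 5.56 × 11.67 = 118.4 ft³/s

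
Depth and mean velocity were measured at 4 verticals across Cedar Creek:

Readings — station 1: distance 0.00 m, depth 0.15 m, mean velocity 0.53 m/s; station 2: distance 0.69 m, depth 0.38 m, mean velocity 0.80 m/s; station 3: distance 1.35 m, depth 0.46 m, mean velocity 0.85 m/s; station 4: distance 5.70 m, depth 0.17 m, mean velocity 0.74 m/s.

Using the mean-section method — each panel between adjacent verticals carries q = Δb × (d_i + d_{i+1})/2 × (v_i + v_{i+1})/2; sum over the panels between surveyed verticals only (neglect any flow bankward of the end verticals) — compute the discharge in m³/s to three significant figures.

Panel 1-2: Δb = 0.69 m, d̄ = (0.15+0.38)/2 = 0.265, v̄ = (0.53+0.80)/2 = 0.665 → q = 0.69×0.265×0.665 = 0.1216 m³/s
Panel 2-3: Δb = 0.66 m, d̄ = (0.38+0.46)/2 = 0.42, v̄ = (0.80+0.85)/2 = 0.825 → q = 0.66×0.42×0.825 = 0.2287 m³/s
Panel 3-4: Δb = 4.35 m, d̄ = (0.46+0.17)/2 = 0.315, v̄ = (0.85+0.74)/2 = 0.795 → q = 4.35×0.315×0.795 = 1.089 m³/s
Q = Σ q = 1.440 m³/s

1.44 m³/s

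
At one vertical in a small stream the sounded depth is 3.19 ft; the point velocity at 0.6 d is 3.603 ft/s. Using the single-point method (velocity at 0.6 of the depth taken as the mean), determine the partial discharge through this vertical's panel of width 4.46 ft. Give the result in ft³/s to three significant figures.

v̄ = v₀.₆ = 3.603 ft/s
q = v̄ × d × w = 3.603 × 3.19 × 4.46 = 51.26 ft³/s

51.3 ft³/s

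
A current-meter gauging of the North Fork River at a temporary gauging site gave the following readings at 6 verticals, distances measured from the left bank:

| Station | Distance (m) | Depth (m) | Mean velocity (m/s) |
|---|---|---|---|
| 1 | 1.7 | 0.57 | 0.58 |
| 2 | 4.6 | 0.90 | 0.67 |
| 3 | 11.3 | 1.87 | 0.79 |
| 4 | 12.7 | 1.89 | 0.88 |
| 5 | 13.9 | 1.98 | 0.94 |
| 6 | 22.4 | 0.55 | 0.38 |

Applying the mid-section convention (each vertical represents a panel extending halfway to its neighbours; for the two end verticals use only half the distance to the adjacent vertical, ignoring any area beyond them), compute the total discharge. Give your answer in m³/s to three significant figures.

21.4 m³/s

w_1 = (4.6 − 1.7)/2 = 1.45 m; q_1 = 0.58 × 0.57 × 1.45 = 0.4794 m³/s
w_2 = (11.3 − 1.7)/2 = 4.8 m; q_2 = 0.67 × 0.90 × 4.8 = 2.894 m³/s
w_3 = (12.7 − 4.6)/2 = 4.05 m; q_3 = 0.79 × 1.87 × 4.05 = 5.983 m³/s
w_4 = (13.9 − 11.3)/2 = 1.3 m; q_4 = 0.88 × 1.89 × 1.3 = 2.162 m³/s
w_5 = (22.4 − 12.7)/2 = 4.85 m; q_5 = 0.94 × 1.98 × 4.85 = 9.027 m³/s
w_6 = (22.4 − 13.9)/2 = 4.25 m; q_6 = 0.38 × 0.55 × 4.25 = 0.8883 m³/s
Q = Σ qᵢ = 21.43 m³/s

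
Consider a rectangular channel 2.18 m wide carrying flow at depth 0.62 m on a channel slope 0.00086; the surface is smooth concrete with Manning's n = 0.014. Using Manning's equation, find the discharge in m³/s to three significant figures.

1.52 m³/s

A = b·y = 2.18 × 0.62 = 1.352 m²
P = b + 2y = 2.18 + 2×0.62 = 3.420 m
R = A/P = 1.352/3.420 = 0.3952 m
Q = (1/n)·A·R^(2/3)·S^(1/2) = (1/0.014) × 1.352 × 0.3952^(2/3) × 0.00086^(1/2) = 1.525 m³/s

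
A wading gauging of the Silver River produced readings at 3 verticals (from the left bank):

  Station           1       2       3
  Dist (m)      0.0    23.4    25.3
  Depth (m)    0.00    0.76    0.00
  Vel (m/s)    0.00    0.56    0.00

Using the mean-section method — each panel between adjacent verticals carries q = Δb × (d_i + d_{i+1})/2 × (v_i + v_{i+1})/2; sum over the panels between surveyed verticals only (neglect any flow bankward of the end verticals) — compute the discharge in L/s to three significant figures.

2690 L/s

Panel 1-2: Δb = 23.4 m, d̄ = (0.00+0.76)/2 = 0.38, v̄ = (0.00+0.56)/2 = 0.28 → q = 23.4×0.38×0.28 = 2.490 m³/s
Panel 2-3: Δb = 1.9 m, d̄ = (0.76+0.00)/2 = 0.38, v̄ = (0.56+0.00)/2 = 0.28 → q = 1.9×0.38×0.28 = 0.2022 m³/s
Q = Σ q = 2.692 m³/s
= 2.692 × 1000 = 2692 L/s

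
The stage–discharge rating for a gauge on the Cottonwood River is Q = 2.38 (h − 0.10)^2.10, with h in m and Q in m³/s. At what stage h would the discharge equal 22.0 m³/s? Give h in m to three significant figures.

2.98 m

h − h₀ = (Q/C)^(1/b) = (22.0/2.38)^(1/2.10) = 2.884 m
h = 0.10 + 2.884 = 2.984 m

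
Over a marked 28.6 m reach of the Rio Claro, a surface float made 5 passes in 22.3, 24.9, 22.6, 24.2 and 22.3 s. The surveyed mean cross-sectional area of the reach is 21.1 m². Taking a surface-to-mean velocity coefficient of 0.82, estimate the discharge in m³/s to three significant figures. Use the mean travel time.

t̄ = (22.3 + 24.9 + 22.6 + 24.2 + 22.3) / 5 = 23.26 s
v_surface = L / t̄ = 28.6 / 23.26 = 1.230 m/s
v_mean = 0.82 × 1.230 = 1.008 m/s
Q = A × v_mean = 21.1 × 1.008 = 21.27 m³/s

21.3 m³/s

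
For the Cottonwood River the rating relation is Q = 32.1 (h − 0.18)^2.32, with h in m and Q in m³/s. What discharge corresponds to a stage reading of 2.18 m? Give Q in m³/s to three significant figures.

Q = 32.1 × (2.18 − 0.18)^2.32 = 32.1 × 2^2.32 = 160.3 m³/s

160 m³/s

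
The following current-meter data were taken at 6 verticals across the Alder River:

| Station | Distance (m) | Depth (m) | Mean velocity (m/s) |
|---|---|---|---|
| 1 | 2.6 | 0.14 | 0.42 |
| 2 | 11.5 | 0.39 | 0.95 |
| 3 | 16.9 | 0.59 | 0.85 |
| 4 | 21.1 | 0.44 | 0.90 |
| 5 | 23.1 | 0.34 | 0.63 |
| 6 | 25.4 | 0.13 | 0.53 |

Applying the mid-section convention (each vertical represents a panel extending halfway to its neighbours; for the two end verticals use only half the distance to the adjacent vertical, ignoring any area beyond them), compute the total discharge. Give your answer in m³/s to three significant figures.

7.09 m³/s

w_1 = (11.5 − 2.6)/2 = 4.45 m; q_1 = 0.42 × 0.14 × 4.45 = 0.2617 m³/s
w_2 = (16.9 − 2.6)/2 = 7.15 m; q_2 = 0.95 × 0.39 × 7.15 = 2.649 m³/s
w_3 = (21.1 − 11.5)/2 = 4.8 m; q_3 = 0.85 × 0.59 × 4.8 = 2.407 m³/s
w_4 = (23.1 − 16.9)/2 = 3.1 m; q_4 = 0.90 × 0.44 × 3.1 = 1.228 m³/s
w_5 = (25.4 − 21.1)/2 = 2.15 m; q_5 = 0.63 × 0.34 × 2.15 = 0.4605 m³/s
w_6 = (25.4 − 23.1)/2 = 1.15 m; q_6 = 0.53 × 0.13 × 1.15 = 0.07924 m³/s
Q = Σ qᵢ = 7.085 m³/s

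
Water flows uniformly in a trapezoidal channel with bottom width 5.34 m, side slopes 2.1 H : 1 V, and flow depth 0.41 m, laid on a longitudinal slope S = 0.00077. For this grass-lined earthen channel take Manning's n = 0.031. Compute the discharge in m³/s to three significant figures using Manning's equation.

1.13 m³/s

A = (b + z·y)·y = (5.34 + 2.1×0.41)×0.41 = 2.542 m²
P = b + 2y√(1+z²) = 5.34 + 2×0.41×√(1+2.1²) = 7.247 m
R = A/P = 2.542/7.247 = 0.3508 m
Q = (1/n)·A·R^(2/3)·S^(1/2) = (1/0.031) × 2.542 × 0.3508^(2/3) × 0.00077^(1/2) = 1.132 m³/s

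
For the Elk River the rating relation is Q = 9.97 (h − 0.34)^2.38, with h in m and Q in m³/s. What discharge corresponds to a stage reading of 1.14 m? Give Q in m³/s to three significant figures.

5.86 m³/s

Q = 9.97 × (1.14 − 0.34)^2.38 = 9.97 × 0.8^2.38 = 5.862 m³/s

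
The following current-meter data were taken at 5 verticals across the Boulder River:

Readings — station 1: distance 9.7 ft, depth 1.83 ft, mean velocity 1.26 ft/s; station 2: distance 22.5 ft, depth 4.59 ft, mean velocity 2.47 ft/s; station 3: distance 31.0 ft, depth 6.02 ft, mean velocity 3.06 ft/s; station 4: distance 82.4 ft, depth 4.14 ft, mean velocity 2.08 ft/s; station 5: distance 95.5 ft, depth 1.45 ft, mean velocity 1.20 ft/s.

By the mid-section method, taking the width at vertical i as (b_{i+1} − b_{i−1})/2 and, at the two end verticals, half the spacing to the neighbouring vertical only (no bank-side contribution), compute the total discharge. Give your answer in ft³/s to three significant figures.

w_1 = (22.5 − 9.7)/2 = 6.4 ft; q_1 = 1.26 × 1.83 × 6.4 = 14.76 ft³/s
w_2 = (31.0 − 9.7)/2 = 10.65 ft; q_2 = 2.47 × 4.59 × 10.65 = 120.7 ft³/s
w_3 = (82.4 − 22.5)/2 = 29.95 ft; q_3 = 3.06 × 6.02 × 29.95 = 551.7 ft³/s
w_4 = (95.5 − 31.0)/2 = 32.25 ft; q_4 = 2.08 × 4.14 × 32.25 = 277.7 ft³/s
w_5 = (95.5 − 82.4)/2 = 6.55 ft; q_5 = 1.20 × 1.45 × 6.55 = 11.40 ft³/s
Q = Σ qᵢ = 976.3 ft³/s

976 ft³/s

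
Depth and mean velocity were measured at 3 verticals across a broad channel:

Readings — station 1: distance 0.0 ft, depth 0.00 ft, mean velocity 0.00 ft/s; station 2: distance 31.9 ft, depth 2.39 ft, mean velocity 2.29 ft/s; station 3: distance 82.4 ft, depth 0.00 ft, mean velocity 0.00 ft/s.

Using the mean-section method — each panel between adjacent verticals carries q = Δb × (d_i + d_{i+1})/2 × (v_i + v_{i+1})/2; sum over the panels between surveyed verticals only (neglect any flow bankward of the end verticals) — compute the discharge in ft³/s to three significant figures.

113 ft³/s

Panel 1-2: Δb = 31.9 ft, d̄ = (0.00+2.39)/2 = 1.195, v̄ = (0.00+2.29)/2 = 1.145 → q = 31.9×1.195×1.145 = 43.65 ft³/s
Panel 2-3: Δb = 50.5 ft, d̄ = (2.39+0.00)/2 = 1.195, v̄ = (2.29+0.00)/2 = 1.145 → q = 50.5×1.195×1.145 = 69.10 ft³/s
Q = Σ q = 112.7 ft³/s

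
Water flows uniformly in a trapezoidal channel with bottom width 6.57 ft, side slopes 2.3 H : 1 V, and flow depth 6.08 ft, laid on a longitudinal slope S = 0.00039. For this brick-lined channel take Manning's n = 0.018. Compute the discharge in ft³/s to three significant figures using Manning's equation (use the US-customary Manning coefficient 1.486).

A = (b + z·y)·y = (6.57 + 2.3×6.08)×6.08 = 125.0 ft²
P = b + 2y√(1+z²) = 6.57 + 2×6.08×√(1+2.3²) = 37.07 ft
R = A/P = 125.0/37.07 = 3.371 ft
Q = (1.486/n)·A·R^(2/3)·S^(1/2) = (1.486/0.018) × 125.0 × 3.371^(2/3) × 0.00039^(1/2) = 458.1 ft³/s

458 ft³/s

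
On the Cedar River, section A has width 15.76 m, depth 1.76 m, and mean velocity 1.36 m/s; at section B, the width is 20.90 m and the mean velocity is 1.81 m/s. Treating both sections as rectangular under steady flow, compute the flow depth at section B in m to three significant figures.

Q = A₁V₁ = (15.76×1.76) × 1.36 = 37.72 m³/s
d₂ = Q/(b₂ V₂) = 37.72/(20.90×1.81) = 0.9972 m

0.997 m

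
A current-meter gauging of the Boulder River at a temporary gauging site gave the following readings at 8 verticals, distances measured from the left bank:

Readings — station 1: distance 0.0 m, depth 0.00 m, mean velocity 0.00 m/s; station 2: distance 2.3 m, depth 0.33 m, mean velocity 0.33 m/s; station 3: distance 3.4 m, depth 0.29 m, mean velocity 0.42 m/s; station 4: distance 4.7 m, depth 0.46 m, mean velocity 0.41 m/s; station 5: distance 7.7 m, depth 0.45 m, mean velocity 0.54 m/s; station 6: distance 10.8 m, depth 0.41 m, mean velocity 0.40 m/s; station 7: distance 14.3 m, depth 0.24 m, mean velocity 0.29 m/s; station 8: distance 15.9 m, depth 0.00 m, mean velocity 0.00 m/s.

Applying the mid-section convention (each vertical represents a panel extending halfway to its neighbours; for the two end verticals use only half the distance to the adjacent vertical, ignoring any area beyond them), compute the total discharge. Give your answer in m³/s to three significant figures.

2.20 m³/s

w_2 = (3.4 − 0.0)/2 = 1.7 m; q_2 = 0.33 × 0.33 × 1.7 = 0.1851 m³/s
w_3 = (4.7 − 2.3)/2 = 1.2 m; q_3 = 0.42 × 0.29 × 1.2 = 0.1462 m³/s
w_4 = (7.7 − 3.4)/2 = 2.15 m; q_4 = 0.41 × 0.46 × 2.15 = 0.4055 m³/s
w_5 = (10.8 − 4.7)/2 = 3.05 m; q_5 = 0.54 × 0.45 × 3.05 = 0.7412 m³/s
w_6 = (14.3 − 7.7)/2 = 3.3 m; q_6 = 0.40 × 0.41 × 3.3 = 0.5412 m³/s
w_7 = (15.9 − 10.8)/2 = 2.55 m; q_7 = 0.29 × 0.24 × 2.55 = 0.1775 m³/s
Stations 1, 8 contribute zero (depth or velocity is 0).
Q = Σ qᵢ = 2.197 m³/s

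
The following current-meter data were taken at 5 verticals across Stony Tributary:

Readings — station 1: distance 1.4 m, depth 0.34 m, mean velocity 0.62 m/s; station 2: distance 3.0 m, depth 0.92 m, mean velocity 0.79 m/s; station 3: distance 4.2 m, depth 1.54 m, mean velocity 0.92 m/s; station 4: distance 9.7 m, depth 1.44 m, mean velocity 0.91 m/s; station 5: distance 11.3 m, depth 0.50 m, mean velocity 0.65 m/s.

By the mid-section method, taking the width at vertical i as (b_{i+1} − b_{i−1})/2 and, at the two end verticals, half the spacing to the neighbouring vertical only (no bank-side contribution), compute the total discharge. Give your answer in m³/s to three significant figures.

10.8 m³/s

w_1 = (3.0 − 1.4)/2 = 0.8 m; q_1 = 0.62 × 0.34 × 0.8 = 0.1686 m³/s
w_2 = (4.2 − 1.4)/2 = 1.4 m; q_2 = 0.79 × 0.92 × 1.4 = 1.018 m³/s
w_3 = (9.7 − 3.0)/2 = 3.35 m; q_3 = 0.92 × 1.54 × 3.35 = 4.746 m³/s
w_4 = (11.3 − 4.2)/2 = 3.55 m; q_4 = 0.91 × 1.44 × 3.55 = 4.652 m³/s
w_5 = (11.3 − 9.7)/2 = 0.8 m; q_5 = 0.65 × 0.50 × 0.8 = 0.2600 m³/s
Q = Σ qᵢ = 10.84 m³/s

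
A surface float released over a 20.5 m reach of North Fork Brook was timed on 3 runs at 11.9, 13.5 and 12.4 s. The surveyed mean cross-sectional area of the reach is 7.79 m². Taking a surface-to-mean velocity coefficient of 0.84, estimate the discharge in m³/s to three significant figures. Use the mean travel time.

10.6 m³/s

t̄ = (11.9 + 13.5 + 12.4) / 3 = 12.6 s
v_surface = L / t̄ = 20.5 / 12.6 = 1.627 m/s
v_mean = 0.84 × 1.627 = 1.367 m/s
Q = A × v_mean = 7.79 × 1.367 = 10.65 m³/s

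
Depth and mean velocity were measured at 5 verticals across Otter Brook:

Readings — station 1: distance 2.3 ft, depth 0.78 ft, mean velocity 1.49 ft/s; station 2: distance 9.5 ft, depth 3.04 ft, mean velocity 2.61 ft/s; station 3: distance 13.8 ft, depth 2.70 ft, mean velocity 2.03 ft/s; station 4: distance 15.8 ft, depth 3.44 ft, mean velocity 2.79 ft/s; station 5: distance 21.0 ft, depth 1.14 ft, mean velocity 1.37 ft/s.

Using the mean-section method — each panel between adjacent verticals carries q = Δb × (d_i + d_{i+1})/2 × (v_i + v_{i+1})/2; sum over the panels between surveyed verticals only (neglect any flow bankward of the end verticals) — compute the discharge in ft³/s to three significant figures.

Panel 1-2: Δb = 7.2 ft, d̄ = (0.78+3.04)/2 = 1.91, v̄ = (1.49+2.61)/2 = 2.05 → q = 7.2×1.91×2.05 = 28.19 ft³/s
Panel 2-3: Δb = 4.3 ft, d̄ = (3.04+2.70)/2 = 2.87, v̄ = (2.61+2.03)/2 = 2.32 → q = 4.3×2.87×2.32 = 28.63 ft³/s
Panel 3-4: Δb = 2 ft, d̄ = (2.70+3.44)/2 = 3.07, v̄ = (2.03+2.79)/2 = 2.41 → q = 2×3.07×2.41 = 14.80 ft³/s
Panel 4-5: Δb = 5.2 ft, d̄ = (3.44+1.14)/2 = 2.29, v̄ = (2.79+1.37)/2 = 2.08 → q = 5.2×2.29×2.08 = 24.77 ft³/s
Q = Σ q = 96.39 ft³/s

96.4 ft³/s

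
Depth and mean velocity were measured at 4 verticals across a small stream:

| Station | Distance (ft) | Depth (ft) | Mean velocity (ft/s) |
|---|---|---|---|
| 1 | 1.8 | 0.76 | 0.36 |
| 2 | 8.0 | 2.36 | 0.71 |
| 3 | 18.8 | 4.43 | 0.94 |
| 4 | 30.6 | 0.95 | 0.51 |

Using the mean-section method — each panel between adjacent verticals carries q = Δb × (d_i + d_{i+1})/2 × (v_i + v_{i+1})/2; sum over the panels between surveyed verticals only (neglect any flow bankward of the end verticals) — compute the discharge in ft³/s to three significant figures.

Panel 1-2: Δb = 6.2 ft, d̄ = (0.76+2.36)/2 = 1.56, v̄ = (0.36+0.71)/2 = 0.535 → q = 6.2×1.56×0.535 = 5.175 ft³/s
Panel 2-3: Δb = 10.8 ft, d̄ = (2.36+4.43)/2 = 3.395, v̄ = (0.71+0.94)/2 = 0.825 → q = 10.8×3.395×0.825 = 30.25 ft³/s
Panel 3-4: Δb = 11.8 ft, d̄ = (4.43+0.95)/2 = 2.69, v̄ = (0.94+0.51)/2 = 0.725 → q = 11.8×2.69×0.725 = 23.01 ft³/s
Q = Σ q = 58.44 ft³/s

58.4 ft³/s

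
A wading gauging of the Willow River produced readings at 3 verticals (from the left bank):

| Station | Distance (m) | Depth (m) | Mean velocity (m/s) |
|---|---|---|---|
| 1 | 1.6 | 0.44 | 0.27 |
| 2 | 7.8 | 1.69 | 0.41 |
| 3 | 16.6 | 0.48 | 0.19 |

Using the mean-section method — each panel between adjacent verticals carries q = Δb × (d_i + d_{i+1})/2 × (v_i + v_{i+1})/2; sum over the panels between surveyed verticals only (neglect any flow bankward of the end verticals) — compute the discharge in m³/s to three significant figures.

5.11 m³/s

Panel 1-2: Δb = 6.2 m, d̄ = (0.44+1.69)/2 = 1.065, v̄ = (0.27+0.41)/2 = 0.34 → q = 6.2×1.065×0.34 = 2.245 m³/s
Panel 2-3: Δb = 8.8 m, d̄ = (1.69+0.48)/2 = 1.085, v̄ = (0.41+0.19)/2 = 0.3 → q = 8.8×1.085×0.3 = 2.864 m³/s
Q = Σ q = 5.109 m³/s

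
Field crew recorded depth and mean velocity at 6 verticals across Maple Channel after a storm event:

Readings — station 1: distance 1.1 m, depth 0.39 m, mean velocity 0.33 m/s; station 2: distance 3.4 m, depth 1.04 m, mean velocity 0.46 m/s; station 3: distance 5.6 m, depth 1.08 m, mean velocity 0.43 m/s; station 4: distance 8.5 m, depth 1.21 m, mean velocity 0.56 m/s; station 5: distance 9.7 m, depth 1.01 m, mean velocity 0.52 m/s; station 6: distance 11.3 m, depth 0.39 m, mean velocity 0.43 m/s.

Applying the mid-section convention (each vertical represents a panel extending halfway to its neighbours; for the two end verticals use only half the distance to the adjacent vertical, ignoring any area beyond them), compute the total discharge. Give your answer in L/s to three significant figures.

w_1 = (3.4 − 1.1)/2 = 1.15 m; q_1 = 0.33 × 0.39 × 1.15 = 0.1480 m³/s
w_2 = (5.6 − 1.1)/2 = 2.25 m; q_2 = 0.46 × 1.04 × 2.25 = 1.076 m³/s
w_3 = (8.5 − 3.4)/2 = 2.55 m; q_3 = 0.43 × 1.08 × 2.55 = 1.184 m³/s
w_4 = (9.7 − 5.6)/2 = 2.05 m; q_4 = 0.56 × 1.21 × 2.05 = 1.389 m³/s
w_5 = (11.3 − 8.5)/2 = 1.4 m; q_5 = 0.52 × 1.01 × 1.4 = 0.7353 m³/s
w_6 = (11.3 − 9.7)/2 = 0.8 m; q_6 = 0.43 × 0.39 × 0.8 = 0.1342 m³/s
Q = Σ qᵢ = 4.667 m³/s
= 4.667 × 1000 = 4667 L/s

4670 L/s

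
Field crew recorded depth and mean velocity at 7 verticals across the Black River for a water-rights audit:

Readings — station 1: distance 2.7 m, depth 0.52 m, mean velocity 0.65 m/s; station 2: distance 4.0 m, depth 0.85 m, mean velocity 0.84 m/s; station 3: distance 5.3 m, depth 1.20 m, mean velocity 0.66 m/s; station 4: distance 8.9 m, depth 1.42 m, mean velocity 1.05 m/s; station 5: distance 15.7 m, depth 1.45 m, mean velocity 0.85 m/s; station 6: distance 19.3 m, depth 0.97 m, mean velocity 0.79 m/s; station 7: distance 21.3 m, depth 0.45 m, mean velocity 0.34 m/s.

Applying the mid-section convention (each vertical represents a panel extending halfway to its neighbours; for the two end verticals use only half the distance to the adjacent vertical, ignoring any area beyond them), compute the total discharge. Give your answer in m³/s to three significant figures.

w_1 = (4.0 − 2.7)/2 = 0.65 m; q_1 = 0.65 × 0.52 × 0.65 = 0.2197 m³/s
w_2 = (5.3 − 2.7)/2 = 1.3 m; q_2 = 0.84 × 0.85 × 1.3 = 0.9282 m³/s
w_3 = (8.9 − 4.0)/2 = 2.45 m; q_3 = 0.66 × 1.20 × 2.45 = 1.940 m³/s
w_4 = (15.7 − 5.3)/2 = 5.2 m; q_4 = 1.05 × 1.42 × 5.2 = 7.753 m³/s
w_5 = (19.3 − 8.9)/2 = 5.2 m; q_5 = 0.85 × 1.45 × 5.2 = 6.409 m³/s
w_6 = (21.3 − 15.7)/2 = 2.8 m; q_6 = 0.79 × 0.97 × 2.8 = 2.146 m³/s
w_7 = (21.3 − 19.3)/2 = 1 m; q_7 = 0.34 × 0.45 × 1 = 0.1530 m³/s
Q = Σ qᵢ = 19.55 m³/s

19.5 m³/s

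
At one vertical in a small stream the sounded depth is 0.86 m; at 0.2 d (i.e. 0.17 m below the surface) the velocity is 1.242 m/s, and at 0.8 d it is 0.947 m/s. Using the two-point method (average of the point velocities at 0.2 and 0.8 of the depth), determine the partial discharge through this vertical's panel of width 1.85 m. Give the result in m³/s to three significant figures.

1.74 m³/s

v̄ = (1.242 + 0.947) / 2 = 1.095 m/s
q = v̄ × d × w = 1.095 × 0.86 × 1.85 = 1.741 m³/s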